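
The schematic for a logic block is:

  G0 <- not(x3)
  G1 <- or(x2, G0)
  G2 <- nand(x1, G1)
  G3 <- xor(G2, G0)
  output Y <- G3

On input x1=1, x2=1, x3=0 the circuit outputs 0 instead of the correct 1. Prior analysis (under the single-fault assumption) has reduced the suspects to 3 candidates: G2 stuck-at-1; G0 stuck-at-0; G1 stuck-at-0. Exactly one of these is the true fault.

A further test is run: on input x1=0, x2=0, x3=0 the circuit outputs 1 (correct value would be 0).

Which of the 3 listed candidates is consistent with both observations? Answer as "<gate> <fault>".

Evaluate each candidate on input x1=0, x2=0, x3=0:
  G2 stuck-at-1: G0=1, G1=1, G2=1 [stuck-at-1], G3=0 → 0 — eliminated
  G0 stuck-at-0: G0=0 [stuck-at-0], G1=0, G2=1, G3=1 → 1 — matches
  G1 stuck-at-0: G0=1, G1=0 [stuck-at-0], G2=1, G3=0 → 0 — eliminated
Only G0 stuck-at-0 reproduces the observed 1.

G0 stuck-at-0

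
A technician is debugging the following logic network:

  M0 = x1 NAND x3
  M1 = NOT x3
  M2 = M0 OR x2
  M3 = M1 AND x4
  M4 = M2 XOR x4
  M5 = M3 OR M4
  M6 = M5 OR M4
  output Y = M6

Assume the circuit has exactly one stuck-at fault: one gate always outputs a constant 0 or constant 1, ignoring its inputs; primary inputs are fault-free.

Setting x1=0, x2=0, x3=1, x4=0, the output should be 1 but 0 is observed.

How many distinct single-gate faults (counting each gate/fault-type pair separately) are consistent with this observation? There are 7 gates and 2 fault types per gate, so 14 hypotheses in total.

Fault-free: M0=1, M1=0, M2=1, M3=0, M4=1, M5=1, M6=1 → 1. Observed 0.
  M0 stuck-at-0: output 0 ✓
  M0 stuck-at-1: output 1 ✗
  M1 stuck-at-0: output 1 ✗
  M1 stuck-at-1: output 1 ✗
  M2 stuck-at-0: output 0 ✓
  M2 stuck-at-1: output 1 ✗
  M3 stuck-at-0: output 1 ✗
  M3 stuck-at-1: output 1 ✗
  M4 stuck-at-0: output 0 ✓
  M4 stuck-at-1: output 1 ✗
  M5 stuck-at-0: output 1 ✗
  M5 stuck-at-1: output 1 ✗
  M6 stuck-at-0: output 0 ✓
  M6 stuck-at-1: output 1 ✗
Consistent faults: {M0 stuck-at-0, M2 stuck-at-0, M4 stuck-at-0, M6 stuck-at-0} — 4 in all.

4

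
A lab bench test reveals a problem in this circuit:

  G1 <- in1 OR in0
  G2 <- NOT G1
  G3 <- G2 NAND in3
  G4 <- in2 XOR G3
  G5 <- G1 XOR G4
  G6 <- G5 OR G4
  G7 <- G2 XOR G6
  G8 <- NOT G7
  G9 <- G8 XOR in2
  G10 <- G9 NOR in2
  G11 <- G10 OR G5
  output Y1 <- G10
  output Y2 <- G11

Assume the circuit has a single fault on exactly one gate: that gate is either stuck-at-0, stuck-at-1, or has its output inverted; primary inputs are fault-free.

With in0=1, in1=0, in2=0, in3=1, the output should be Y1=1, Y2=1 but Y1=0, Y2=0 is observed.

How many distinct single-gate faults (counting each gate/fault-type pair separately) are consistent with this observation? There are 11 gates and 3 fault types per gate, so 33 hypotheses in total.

Fault-free: G1=1, G2=0, G3=1, G4=1, G5=0, G6=1, G7=1, G8=0, G9=0, G10=1, G11=1 → Y1=1, Y2=1. Observed Y1=0, Y2=0.
  G1: none of the 3 fault types match ✗
  G2: none of the 3 fault types match ✗
  G3: none of the 3 fault types match ✗
  G4: none of the 3 fault types match ✗
  G5: none of the 3 fault types match ✗
  G6: stuck-at-0, inverted output ✓; others ✗
  G7: stuck-at-0, inverted output ✓; others ✗
  G8: stuck-at-1, inverted output ✓; others ✗
  G9: stuck-at-1, inverted output ✓; others ✗
  G10: stuck-at-0, inverted output ✓; others ✗
  G11: none of the 3 fault types match ✗
Consistent faults: {G6 stuck-at-0, G6 inverted output, G7 stuck-at-0, G7 inverted output, G8 stuck-at-1, G8 inverted output, G9 stuck-at-1, G9 inverted output, G10 stuck-at-0, G10 inverted output} — 10 in all.

10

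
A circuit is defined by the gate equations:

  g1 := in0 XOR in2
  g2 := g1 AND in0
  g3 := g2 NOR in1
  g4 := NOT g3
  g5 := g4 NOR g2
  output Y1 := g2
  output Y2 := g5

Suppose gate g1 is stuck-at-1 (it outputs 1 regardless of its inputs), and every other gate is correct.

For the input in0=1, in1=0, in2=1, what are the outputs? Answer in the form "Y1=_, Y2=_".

Propagate with g1 forced: g1=1 [stuck-at-1], g2=1, g3=0, g4=1, g5=0.
So the outputs are Y1=1, Y2=0. (Without the fault they would be Y1=0, Y2=1.)

Y1=1, Y2=0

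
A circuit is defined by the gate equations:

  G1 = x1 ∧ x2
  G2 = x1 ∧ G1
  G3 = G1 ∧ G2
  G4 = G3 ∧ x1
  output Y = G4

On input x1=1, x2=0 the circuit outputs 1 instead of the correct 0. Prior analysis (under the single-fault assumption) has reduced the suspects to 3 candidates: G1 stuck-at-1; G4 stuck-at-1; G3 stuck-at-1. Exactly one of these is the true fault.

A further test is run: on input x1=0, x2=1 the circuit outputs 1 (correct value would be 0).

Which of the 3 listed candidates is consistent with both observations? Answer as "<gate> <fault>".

Evaluate each candidate on input x1=0, x2=1:
  G1 stuck-at-1: G1=1 [stuck-at-1], G2=0, G3=0, G4=0 → 0 — eliminated
  G4 stuck-at-1: G1=0, G2=0, G3=0, G4=1 [stuck-at-1] → 1 — matches
  G3 stuck-at-1: G1=0, G2=0, G3=1 [stuck-at-1], G4=0 → 0 — eliminated
Only G4 stuck-at-1 reproduces the observed 1.

G4 stuck-at-1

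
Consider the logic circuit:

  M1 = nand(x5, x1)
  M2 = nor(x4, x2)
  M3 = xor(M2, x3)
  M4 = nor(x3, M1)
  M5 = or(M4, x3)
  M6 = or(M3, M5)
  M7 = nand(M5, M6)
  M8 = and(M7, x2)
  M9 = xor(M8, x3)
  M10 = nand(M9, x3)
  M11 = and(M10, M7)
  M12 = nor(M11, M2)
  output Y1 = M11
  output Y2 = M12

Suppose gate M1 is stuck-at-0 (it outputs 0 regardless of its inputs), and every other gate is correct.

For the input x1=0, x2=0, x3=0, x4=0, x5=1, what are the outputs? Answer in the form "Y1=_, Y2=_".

Y1=0, Y2=0

Propagate with M1 forced: M1=0 [stuck-at-0], M2=1, M3=1, M4=1, M5=1, M6=1, M7=0, M8=0, M9=0, M10=1, M11=0, M12=0.
So the outputs are Y1=0, Y2=0. (Without the fault they would be Y1=1, Y2=0.)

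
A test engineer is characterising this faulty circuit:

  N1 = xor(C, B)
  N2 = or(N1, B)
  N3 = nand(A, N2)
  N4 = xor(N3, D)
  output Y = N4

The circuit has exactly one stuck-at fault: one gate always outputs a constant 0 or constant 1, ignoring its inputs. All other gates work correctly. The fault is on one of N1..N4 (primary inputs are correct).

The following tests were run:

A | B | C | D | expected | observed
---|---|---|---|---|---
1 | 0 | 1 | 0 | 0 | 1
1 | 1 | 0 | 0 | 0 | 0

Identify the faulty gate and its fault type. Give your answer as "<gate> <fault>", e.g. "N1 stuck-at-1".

N1 stuck-at-0

Fault-free values for test 1 (A=1, B=0, C=1, D=0): N1=1, N2=1, N3=0, N4=0, giving Y=0. Observed 1.
Test 1: faults giving observed 1 are {N1 stuck-at-0, N2 stuck-at-0, N3 stuck-at-1, N4 stuck-at-1}.
Test 2 (A=1, B=1, C=0, D=0): fault-free N1=1, N2=1, N3=0, N4=0 → 0; observed 0. Eliminates N2 stuck-at-0, N3 stuck-at-1, N4 stuck-at-1.
Only N1 stuck-at-0 is consistent with every test.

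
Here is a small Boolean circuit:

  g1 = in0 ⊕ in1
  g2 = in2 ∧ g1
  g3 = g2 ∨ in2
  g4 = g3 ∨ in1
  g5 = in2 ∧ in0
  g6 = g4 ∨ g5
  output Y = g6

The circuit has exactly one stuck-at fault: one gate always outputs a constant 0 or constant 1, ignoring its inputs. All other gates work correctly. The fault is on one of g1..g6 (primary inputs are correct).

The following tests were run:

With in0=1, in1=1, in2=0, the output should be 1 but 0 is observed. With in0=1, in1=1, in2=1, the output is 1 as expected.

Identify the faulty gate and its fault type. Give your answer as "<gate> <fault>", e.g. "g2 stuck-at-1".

g4 stuck-at-0

Fault-free values for test 1 (in0=1, in1=1, in2=0): g1=0, g2=0, g3=0, g4=1, g5=0, g6=1, giving Y=1. Observed 0.
Test 1: faults giving observed 0 are {g4 stuck-at-0, g6 stuck-at-0}.
Test 2 (in0=1, in1=1, in2=1): fault-free g1=0, g2=0, g3=1, g4=1, g5=1, g6=1 → 1; observed 1. Eliminates g6 stuck-at-0.
Only g4 stuck-at-0 is consistent with every test.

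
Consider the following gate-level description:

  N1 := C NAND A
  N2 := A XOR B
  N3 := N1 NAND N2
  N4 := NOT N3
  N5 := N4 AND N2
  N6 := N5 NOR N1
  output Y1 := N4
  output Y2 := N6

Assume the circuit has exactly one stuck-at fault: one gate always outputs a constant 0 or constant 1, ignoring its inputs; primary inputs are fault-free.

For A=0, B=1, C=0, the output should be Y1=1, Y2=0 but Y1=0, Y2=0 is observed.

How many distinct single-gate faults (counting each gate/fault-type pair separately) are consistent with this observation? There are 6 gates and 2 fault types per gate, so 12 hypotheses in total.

3

Fault-free: N1=1, N2=1, N3=0, N4=1, N5=1, N6=0 → Y1=1, Y2=0. Observed Y1=0, Y2=0.
  N1 stuck-at-0: output Y1=0, Y2=1 ✗
  N1 stuck-at-1: output Y1=1, Y2=0 ✗
  N2 stuck-at-0: output Y1=0, Y2=0 ✓
  N2 stuck-at-1: output Y1=1, Y2=0 ✗
  N3 stuck-at-0: output Y1=1, Y2=0 ✗
  N3 stuck-at-1: output Y1=0, Y2=0 ✓
  N4 stuck-at-0: output Y1=0, Y2=0 ✓
  N4 stuck-at-1: output Y1=1, Y2=0 ✗
  N5 stuck-at-0: output Y1=1, Y2=0 ✗
  N5 stuck-at-1: output Y1=1, Y2=0 ✗
  N6 stuck-at-0: output Y1=1, Y2=0 ✗
  N6 stuck-at-1: output Y1=1, Y2=1 ✗
Consistent faults: {N2 stuck-at-0, N3 stuck-at-1, N4 stuck-at-0} — 3 in all.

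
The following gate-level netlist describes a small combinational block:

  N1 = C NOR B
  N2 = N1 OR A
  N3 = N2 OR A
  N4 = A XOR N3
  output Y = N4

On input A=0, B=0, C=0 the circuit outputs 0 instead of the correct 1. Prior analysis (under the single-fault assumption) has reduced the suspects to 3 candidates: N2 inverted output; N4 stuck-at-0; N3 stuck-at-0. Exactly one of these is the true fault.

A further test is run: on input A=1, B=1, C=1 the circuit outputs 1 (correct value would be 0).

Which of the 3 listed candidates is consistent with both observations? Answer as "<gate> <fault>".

Evaluate each candidate on input A=1, B=1, C=1:
  N2 inverted output: N1=0, N2=0 [inverted output], N3=1, N4=0 → 0 — eliminated
  N4 stuck-at-0: N1=0, N2=1, N3=1, N4=0 [stuck-at-0] → 0 — eliminated
  N3 stuck-at-0: N1=0, N2=1, N3=0 [stuck-at-0], N4=1 → 1 — matches
Only N3 stuck-at-0 reproduces the observed 1.

N3 stuck-at-0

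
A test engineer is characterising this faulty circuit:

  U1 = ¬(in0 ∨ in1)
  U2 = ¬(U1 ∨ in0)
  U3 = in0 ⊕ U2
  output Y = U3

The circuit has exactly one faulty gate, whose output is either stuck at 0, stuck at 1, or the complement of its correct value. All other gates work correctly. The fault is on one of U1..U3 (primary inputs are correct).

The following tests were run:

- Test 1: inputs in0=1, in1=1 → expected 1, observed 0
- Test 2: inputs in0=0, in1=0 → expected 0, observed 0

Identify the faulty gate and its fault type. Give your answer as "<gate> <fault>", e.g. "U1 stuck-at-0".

Fault-free values for test 1 (in0=1, in1=1): U1=0, U2=0, U3=1, giving Y=1. Observed 0.
Test 1: faults giving observed 0 are {U2 stuck-at-1, U2 inverted output, U3 stuck-at-0, U3 inverted output}.
Test 2 (in0=0, in1=0): fault-free U1=1, U2=0, U3=0 → 0; observed 0. Eliminates U2 stuck-at-1, U2 inverted output, U3 inverted output.
Only U3 stuck-at-0 is consistent with every test.

U3 stuck-at-0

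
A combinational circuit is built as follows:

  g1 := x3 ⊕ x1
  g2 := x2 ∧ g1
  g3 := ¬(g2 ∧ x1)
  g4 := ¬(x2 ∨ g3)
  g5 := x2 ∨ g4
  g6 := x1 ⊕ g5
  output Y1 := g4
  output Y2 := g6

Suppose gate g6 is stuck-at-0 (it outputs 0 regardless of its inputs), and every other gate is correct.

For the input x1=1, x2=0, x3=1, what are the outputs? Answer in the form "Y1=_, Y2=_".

Propagate with g6 forced: g1=0, g2=0, g3=1, g4=0, g5=0, g6=0 [stuck-at-0].
So the outputs are Y1=0, Y2=0. (Without the fault they would be Y1=0, Y2=1.)

Y1=0, Y2=0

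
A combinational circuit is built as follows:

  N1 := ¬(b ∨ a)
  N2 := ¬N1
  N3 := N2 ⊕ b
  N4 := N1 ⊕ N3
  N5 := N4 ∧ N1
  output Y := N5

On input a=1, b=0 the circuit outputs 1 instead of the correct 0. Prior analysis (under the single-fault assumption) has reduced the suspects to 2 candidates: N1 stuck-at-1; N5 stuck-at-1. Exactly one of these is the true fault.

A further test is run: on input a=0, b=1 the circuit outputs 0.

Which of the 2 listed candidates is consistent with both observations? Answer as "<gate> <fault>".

Evaluate each candidate on input a=0, b=1:
  N1 stuck-at-1: N1=1 [stuck-at-1], N2=0, N3=1, N4=0, N5=0 → 0 — matches
  N5 stuck-at-1: N1=0, N2=1, N3=0, N4=0, N5=1 [stuck-at-1] → 1 — eliminated
Only N1 stuck-at-1 reproduces the observed 0.

N1 stuck-at-1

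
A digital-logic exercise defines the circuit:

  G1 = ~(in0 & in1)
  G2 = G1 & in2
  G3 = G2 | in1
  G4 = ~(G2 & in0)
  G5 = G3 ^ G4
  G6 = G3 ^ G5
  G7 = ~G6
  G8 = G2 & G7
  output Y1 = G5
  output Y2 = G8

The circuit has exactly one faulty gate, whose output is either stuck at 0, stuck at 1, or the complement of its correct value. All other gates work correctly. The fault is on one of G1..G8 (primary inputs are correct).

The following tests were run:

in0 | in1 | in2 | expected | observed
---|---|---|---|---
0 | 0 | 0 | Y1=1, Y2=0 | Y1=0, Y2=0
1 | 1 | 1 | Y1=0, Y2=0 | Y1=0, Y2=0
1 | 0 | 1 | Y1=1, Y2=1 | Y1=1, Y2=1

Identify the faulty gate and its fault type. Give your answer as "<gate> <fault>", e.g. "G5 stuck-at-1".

Fault-free values for test 1 (in0=0, in1=0, in2=0): G1=1, G2=0, G3=0, G4=1, G5=1, G6=1, G7=0, G8=0, giving Y1=1, Y2=0. Observed Y1=0, Y2=0.
Test 1: faults giving observed Y1=0, Y2=0 are {G2 stuck-at-1, G2 inverted output, G3 stuck-at-1, G3 inverted output, G4 stuck-at-0, G4 inverted output, G5 stuck-at-0, G5 inverted output}.
Test 2 (in0=1, in1=1, in2=1): fault-free G1=0, G2=0, G3=1, G4=1, G5=0, G6=1, G7=0, G8=0 → Y1=0, Y2=0; observed Y1=0, Y2=0. Eliminates G2 stuck-at-1, G2 inverted output, G3 inverted output, G4 stuck-at-0, G4 inverted output, G5 inverted output.
Test 3 (in0=1, in1=0, in2=1): fault-free G1=1, G2=1, G3=1, G4=0, G5=1, G6=0, G7=1, G8=1 → Y1=1, Y2=1; observed Y1=1, Y2=1. Eliminates G5 stuck-at-0.
Only G3 stuck-at-1 is consistent with every test.

G3 stuck-at-1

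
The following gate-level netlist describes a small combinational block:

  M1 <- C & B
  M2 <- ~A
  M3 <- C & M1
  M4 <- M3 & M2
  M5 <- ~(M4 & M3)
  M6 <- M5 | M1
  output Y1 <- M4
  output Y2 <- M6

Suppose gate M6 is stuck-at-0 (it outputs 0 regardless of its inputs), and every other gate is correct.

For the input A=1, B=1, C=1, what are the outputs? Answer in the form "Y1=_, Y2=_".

Propagate with M6 forced: M1=1, M2=0, M3=1, M4=0, M5=1, M6=0 [stuck-at-0].
So the outputs are Y1=0, Y2=0. (Without the fault they would be Y1=0, Y2=1.)

Y1=0, Y2=0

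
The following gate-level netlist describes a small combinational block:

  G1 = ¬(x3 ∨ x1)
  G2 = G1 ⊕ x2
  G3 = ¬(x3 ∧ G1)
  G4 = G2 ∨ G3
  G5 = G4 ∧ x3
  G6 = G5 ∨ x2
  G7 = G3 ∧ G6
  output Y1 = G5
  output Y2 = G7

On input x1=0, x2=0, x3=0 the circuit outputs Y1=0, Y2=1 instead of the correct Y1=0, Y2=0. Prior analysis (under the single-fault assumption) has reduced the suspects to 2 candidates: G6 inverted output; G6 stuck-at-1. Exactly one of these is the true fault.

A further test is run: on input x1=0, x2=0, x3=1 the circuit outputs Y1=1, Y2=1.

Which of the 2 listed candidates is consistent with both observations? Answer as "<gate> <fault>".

Evaluate each candidate on input x1=0, x2=0, x3=1:
  G6 inverted output: G1=0, G2=0, G3=1, G4=1, G5=1, G6=0 [inverted output], G7=0 → Y1=1, Y2=0 — eliminated
  G6 stuck-at-1: G1=0, G2=0, G3=1, G4=1, G5=1, G6=1 [stuck-at-1], G7=1 → Y1=1, Y2=1 — matches
Only G6 stuck-at-1 reproduces the observed Y1=1, Y2=1.

G6 stuck-at-1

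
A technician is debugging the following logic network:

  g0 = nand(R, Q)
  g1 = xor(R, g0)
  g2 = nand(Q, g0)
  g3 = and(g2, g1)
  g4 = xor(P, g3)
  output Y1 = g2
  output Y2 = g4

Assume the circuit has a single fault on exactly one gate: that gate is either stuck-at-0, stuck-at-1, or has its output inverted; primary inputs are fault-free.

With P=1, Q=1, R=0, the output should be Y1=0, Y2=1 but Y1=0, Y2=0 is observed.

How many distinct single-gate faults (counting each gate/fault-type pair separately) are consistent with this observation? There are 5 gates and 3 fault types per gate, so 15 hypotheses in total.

Fault-free: g0=1, g1=1, g2=0, g3=0, g4=1 → Y1=0, Y2=1. Observed Y1=0, Y2=0.
  g0: none of the 3 fault types match ✗
  g1: none of the 3 fault types match ✗
  g2: none of the 3 fault types match ✗
  g3: stuck-at-1, inverted output ✓; others ✗
  g4: stuck-at-0, inverted output ✓; others ✗
Consistent faults: {g3 stuck-at-1, g3 inverted output, g4 stuck-at-0, g4 inverted output} — 4 in all.

4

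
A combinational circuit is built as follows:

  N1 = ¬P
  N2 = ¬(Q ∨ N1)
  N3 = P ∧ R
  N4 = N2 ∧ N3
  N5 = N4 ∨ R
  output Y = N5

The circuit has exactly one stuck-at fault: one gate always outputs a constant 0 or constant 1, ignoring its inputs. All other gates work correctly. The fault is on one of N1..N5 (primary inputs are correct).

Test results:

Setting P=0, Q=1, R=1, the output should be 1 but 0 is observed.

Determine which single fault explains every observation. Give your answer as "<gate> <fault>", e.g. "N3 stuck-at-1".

Fault-free values for test 1 (P=0, Q=1, R=1): N1=1, N2=0, N3=0, N4=0, N5=1, giving Y=1. Observed 0.
Test 1: faults giving observed 0 are {N5 stuck-at-0}.
Only N5 stuck-at-0 is consistent with every test.

N5 stuck-at-0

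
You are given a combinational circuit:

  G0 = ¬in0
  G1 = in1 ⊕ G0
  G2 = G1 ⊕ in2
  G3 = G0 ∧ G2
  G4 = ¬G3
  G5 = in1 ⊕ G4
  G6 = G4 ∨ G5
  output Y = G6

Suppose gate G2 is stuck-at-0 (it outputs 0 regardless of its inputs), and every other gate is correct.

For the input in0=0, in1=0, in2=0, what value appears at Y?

1

Propagate with G2 forced: G0=1, G1=1, G2=0 [stuck-at-0], G3=0, G4=1, G5=1, G6=1.
So Y = 1. (Without the fault it would be 0.)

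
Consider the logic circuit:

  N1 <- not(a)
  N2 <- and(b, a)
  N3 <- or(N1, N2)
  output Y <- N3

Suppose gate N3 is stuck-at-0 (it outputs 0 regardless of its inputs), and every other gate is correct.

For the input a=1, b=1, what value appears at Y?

0

Propagate with N3 forced: N1=0, N2=1, N3=0 [stuck-at-0].
So Y = 0. (Without the fault it would be 1.)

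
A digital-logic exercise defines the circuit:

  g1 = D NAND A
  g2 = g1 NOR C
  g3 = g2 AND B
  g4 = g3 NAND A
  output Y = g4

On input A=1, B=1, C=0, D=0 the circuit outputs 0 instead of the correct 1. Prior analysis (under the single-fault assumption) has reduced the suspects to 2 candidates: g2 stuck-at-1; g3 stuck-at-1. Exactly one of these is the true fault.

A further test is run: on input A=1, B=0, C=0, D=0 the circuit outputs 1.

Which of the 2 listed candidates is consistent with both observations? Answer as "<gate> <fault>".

g2 stuck-at-1

Evaluate each candidate on input A=1, B=0, C=0, D=0:
  g2 stuck-at-1: g1=1, g2=1 [stuck-at-1], g3=0, g4=1 → 1 — matches
  g3 stuck-at-1: g1=1, g2=0, g3=1 [stuck-at-1], g4=0 → 0 — eliminated
Only g2 stuck-at-1 reproduces the observed 1.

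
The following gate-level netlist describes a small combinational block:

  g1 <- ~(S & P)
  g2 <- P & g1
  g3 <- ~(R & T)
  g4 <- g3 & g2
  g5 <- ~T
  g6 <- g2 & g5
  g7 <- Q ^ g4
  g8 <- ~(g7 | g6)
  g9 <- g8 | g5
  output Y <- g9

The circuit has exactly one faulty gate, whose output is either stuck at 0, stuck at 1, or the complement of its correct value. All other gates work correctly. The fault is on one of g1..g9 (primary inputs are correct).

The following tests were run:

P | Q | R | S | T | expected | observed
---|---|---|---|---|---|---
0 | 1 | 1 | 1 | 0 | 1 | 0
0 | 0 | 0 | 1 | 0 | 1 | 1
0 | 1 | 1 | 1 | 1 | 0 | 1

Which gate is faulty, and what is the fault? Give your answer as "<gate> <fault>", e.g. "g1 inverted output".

Fault-free values for test 1 (P=0, Q=1, R=1, S=1, T=0): g1=1, g2=0, g3=1, g4=0, g5=1, g6=0, g7=1, g8=0, g9=1, giving Y=1. Observed 0.
Test 1: faults giving observed 0 are {g5 stuck-at-0, g5 inverted output, g9 stuck-at-0, g9 inverted output}.
Test 2 (P=0, Q=0, R=0, S=1, T=0): fault-free g1=1, g2=0, g3=1, g4=0, g5=1, g6=0, g7=0, g8=1, g9=1 → 1; observed 1. Eliminates g9 stuck-at-0, g9 inverted output.
Test 3 (P=0, Q=1, R=1, S=1, T=1): fault-free g1=1, g2=0, g3=0, g4=0, g5=0, g6=0, g7=1, g8=0, g9=0 → 0; observed 1. Eliminates g5 stuck-at-0.
Only g5 inverted output is consistent with every test.

g5 inverted output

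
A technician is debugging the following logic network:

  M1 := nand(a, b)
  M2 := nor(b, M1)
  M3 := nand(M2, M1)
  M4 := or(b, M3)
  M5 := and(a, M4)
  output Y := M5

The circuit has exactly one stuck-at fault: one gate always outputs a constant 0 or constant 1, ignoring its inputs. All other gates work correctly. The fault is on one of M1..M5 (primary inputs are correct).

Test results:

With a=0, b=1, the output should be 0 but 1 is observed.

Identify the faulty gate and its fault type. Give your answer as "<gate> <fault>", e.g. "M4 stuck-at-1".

Fault-free values for test 1 (a=0, b=1): M1=1, M2=0, M3=1, M4=1, M5=0, giving Y=0. Observed 1.
Test 1: faults giving observed 1 are {M5 stuck-at-1}.
Only M5 stuck-at-1 is consistent with every test.

M5 stuck-at-1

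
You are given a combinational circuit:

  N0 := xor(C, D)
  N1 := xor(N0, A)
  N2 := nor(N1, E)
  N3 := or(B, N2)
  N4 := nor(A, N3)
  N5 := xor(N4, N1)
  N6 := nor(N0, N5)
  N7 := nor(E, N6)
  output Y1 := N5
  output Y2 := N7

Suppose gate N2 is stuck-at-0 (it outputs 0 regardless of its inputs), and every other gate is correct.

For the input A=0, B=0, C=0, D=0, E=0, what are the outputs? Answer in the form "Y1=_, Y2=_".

Y1=1, Y2=1

Propagate with N2 forced: N0=0, N1=0, N2=0 [stuck-at-0], N3=0, N4=1, N5=1, N6=0, N7=1.
So the outputs are Y1=1, Y2=1. (Without the fault they would be Y1=0, Y2=0.)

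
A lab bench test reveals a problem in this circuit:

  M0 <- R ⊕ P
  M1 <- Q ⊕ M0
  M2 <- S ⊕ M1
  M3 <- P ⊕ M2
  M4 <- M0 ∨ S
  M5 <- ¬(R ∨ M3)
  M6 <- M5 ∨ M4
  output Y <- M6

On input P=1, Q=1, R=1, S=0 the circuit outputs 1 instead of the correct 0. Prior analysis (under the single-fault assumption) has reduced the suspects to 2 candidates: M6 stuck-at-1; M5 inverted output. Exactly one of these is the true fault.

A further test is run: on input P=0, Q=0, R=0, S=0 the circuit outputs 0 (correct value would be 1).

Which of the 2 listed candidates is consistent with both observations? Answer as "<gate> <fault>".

Evaluate each candidate on input P=0, Q=0, R=0, S=0:
  M6 stuck-at-1: M0=0, M1=0, M2=0, M3=0, M4=0, M5=1, M6=1 [stuck-at-1] → 1 — eliminated
  M5 inverted output: M0=0, M1=0, M2=0, M3=0, M4=0, M5=0 [inverted output], M6=0 → 0 — matches
Only M5 inverted output reproduces the observed 0.

M5 inverted output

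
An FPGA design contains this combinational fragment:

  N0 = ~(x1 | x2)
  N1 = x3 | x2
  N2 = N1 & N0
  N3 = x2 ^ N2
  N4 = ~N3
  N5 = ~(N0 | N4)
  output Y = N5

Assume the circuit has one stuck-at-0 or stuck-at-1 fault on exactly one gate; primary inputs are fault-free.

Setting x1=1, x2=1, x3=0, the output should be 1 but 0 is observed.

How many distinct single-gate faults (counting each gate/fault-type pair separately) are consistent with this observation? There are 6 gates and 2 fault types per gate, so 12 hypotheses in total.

5

Fault-free: N0=0, N1=1, N2=0, N3=1, N4=0, N5=1 → 1. Observed 0.
  N0 stuck-at-0: output 1 ✗
  N0 stuck-at-1: output 0 ✓
  N1 stuck-at-0: output 1 ✗
  N1 stuck-at-1: output 1 ✗
  N2 stuck-at-0: output 1 ✗
  N2 stuck-at-1: output 0 ✓
  N3 stuck-at-0: output 0 ✓
  N3 stuck-at-1: output 1 ✗
  N4 stuck-at-0: output 1 ✗
  N4 stuck-at-1: output 0 ✓
  N5 stuck-at-0: output 0 ✓
  N5 stuck-at-1: output 1 ✗
Consistent faults: {N0 stuck-at-1, N2 stuck-at-1, N3 stuck-at-0, N4 stuck-at-1, N5 stuck-at-0} — 5 in all.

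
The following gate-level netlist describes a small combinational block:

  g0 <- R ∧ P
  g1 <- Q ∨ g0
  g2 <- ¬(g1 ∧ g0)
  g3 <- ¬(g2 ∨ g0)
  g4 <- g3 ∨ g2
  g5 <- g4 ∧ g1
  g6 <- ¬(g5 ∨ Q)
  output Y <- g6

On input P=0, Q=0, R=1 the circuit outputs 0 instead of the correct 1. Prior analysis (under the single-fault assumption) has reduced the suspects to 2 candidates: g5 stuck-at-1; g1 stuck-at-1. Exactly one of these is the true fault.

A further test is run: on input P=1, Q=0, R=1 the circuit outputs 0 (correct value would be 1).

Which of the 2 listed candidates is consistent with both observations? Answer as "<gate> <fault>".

Evaluate each candidate on input P=1, Q=0, R=1:
  g5 stuck-at-1: g0=1, g1=1, g2=0, g3=0, g4=0, g5=1 [stuck-at-1], g6=0 → 0 — matches
  g1 stuck-at-1: g0=1, g1=1 [stuck-at-1], g2=0, g3=0, g4=0, g5=0, g6=1 → 1 — eliminated
Only g5 stuck-at-1 reproduces the observed 0.

g5 stuck-at-1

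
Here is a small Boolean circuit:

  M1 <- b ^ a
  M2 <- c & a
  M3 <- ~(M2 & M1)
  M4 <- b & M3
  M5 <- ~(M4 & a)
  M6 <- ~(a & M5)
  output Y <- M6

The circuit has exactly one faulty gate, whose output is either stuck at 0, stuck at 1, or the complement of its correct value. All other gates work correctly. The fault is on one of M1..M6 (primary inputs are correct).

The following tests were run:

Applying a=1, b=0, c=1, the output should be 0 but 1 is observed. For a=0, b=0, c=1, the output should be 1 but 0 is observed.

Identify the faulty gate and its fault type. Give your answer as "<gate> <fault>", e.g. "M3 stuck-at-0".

Fault-free values for test 1 (a=1, b=0, c=1): M1=1, M2=1, M3=0, M4=0, M5=1, M6=0, giving Y=0. Observed 1.
Test 1: faults giving observed 1 are {M4 stuck-at-1, M4 inverted output, M5 stuck-at-0, M5 inverted output, M6 stuck-at-1, M6 inverted output}.
Test 2 (a=0, b=0, c=1): fault-free M1=0, M2=0, M3=1, M4=0, M5=1, M6=1 → 1; observed 0. Eliminates M4 stuck-at-1, M4 inverted output, M5 stuck-at-0, M5 inverted output, M6 stuck-at-1.
Only M6 inverted output is consistent with every test.

M6 inverted output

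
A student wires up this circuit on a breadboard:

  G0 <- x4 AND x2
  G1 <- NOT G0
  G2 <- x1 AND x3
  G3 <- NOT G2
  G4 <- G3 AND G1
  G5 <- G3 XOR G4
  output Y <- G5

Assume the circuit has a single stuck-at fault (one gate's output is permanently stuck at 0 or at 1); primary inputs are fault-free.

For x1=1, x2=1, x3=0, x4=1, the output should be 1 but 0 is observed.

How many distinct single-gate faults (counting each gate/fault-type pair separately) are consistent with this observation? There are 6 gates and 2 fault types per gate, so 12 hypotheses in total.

Fault-free: G0=1, G1=0, G2=0, G3=1, G4=0, G5=1 → 1. Observed 0.
  G0 stuck-at-0: output 0 ✓
  G0 stuck-at-1: output 1 ✗
  G1 stuck-at-0: output 1 ✗
  G1 stuck-at-1: output 0 ✓
  G2 stuck-at-0: output 1 ✗
  G2 stuck-at-1: output 0 ✓
  G3 stuck-at-0: output 0 ✓
  G3 stuck-at-1: output 1 ✗
  G4 stuck-at-0: output 1 ✗
  G4 stuck-at-1: output 0 ✓
  G5 stuck-at-0: output 0 ✓
  G5 stuck-at-1: output 1 ✗
Consistent faults: {G0 stuck-at-0, G1 stuck-at-1, G2 stuck-at-1, G3 stuck-at-0, G4 stuck-at-1, G5 stuck-at-0} — 6 in all.

6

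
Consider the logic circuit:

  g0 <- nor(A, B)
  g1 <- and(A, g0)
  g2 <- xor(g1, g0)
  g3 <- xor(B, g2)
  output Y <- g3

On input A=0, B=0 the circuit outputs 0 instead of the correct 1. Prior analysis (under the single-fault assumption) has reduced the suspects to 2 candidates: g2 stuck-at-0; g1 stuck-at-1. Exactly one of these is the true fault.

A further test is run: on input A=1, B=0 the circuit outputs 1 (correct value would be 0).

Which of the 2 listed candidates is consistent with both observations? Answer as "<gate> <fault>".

Evaluate each candidate on input A=1, B=0:
  g2 stuck-at-0: g0=0, g1=0, g2=0 [stuck-at-0], g3=0 → 0 — eliminated
  g1 stuck-at-1: g0=0, g1=1 [stuck-at-1], g2=1, g3=1 → 1 — matches
Only g1 stuck-at-1 reproduces the observed 1.

g1 stuck-at-1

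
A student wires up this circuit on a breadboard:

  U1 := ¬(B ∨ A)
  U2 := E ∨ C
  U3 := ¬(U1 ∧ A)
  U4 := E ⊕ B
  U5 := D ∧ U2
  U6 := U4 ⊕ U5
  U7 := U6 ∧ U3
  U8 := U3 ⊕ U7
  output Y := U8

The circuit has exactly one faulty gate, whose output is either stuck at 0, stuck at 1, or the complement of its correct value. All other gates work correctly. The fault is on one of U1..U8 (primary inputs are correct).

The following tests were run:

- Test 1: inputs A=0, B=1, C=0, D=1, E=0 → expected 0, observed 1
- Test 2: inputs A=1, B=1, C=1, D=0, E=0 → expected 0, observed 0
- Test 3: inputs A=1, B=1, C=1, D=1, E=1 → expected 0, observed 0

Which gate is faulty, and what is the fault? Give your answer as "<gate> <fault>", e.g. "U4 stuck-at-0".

Fault-free values for test 1 (A=0, B=1, C=0, D=1, E=0): U1=0, U2=0, U3=1, U4=1, U5=0, U6=1, U7=1, U8=0, giving Y=0. Observed 1.
Test 1: faults giving observed 1 are {U2 stuck-at-1, U2 inverted output, U4 stuck-at-0, U4 inverted output, U5 stuck-at-1, U5 inverted output, U6 stuck-at-0, U6 inverted output, U7 stuck-at-0, U7 inverted output, U8 stuck-at-1, U8 inverted output}.
Test 2 (A=1, B=1, C=1, D=0, E=0): fault-free U1=0, U2=1, U3=1, U4=1, U5=0, U6=1, U7=1, U8=0 → 0; observed 0. Eliminates U4 stuck-at-0, U4 inverted output, U5 stuck-at-1, U5 inverted output, U6 stuck-at-0, U6 inverted output, U7 stuck-at-0, U7 inverted output, U8 stuck-at-1, U8 inverted output.
Test 3 (A=1, B=1, C=1, D=1, E=1): fault-free U1=0, U2=1, U3=1, U4=0, U5=1, U6=1, U7=1, U8=0 → 0; observed 0. Eliminates U2 inverted output.
Only U2 stuck-at-1 is consistent with every test.

U2 stuck-at-1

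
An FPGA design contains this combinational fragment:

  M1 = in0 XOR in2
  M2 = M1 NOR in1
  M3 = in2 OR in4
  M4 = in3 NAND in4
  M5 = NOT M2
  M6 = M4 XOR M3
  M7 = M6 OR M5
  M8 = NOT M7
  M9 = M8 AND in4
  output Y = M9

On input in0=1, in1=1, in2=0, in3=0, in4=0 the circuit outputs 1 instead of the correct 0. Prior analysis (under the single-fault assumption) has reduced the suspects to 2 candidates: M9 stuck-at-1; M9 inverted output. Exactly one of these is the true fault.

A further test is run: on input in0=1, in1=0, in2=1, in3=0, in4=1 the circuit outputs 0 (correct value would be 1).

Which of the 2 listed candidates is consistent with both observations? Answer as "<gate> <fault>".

Evaluate each candidate on input in0=1, in1=0, in2=1, in3=0, in4=1:
  M9 stuck-at-1: M1=0, M2=1, M3=1, M4=1, M5=0, M6=0, M7=0, M8=1, M9=1 [stuck-at-1] → 1 — eliminated
  M9 inverted output: M1=0, M2=1, M3=1, M4=1, M5=0, M6=0, M7=0, M8=1, M9=0 [inverted output] → 0 — matches
Only M9 inverted output reproduces the observed 0.

M9 inverted output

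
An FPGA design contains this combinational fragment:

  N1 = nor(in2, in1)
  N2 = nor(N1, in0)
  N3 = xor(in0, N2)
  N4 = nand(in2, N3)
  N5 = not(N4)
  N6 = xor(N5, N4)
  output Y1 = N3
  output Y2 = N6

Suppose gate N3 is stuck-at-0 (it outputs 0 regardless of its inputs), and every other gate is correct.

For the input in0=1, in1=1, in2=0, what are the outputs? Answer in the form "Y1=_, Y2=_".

Propagate with N3 forced: N1=0, N2=0, N3=0 [stuck-at-0], N4=1, N5=0, N6=1.
So the outputs are Y1=0, Y2=1. (Without the fault they would be Y1=1, Y2=1.)

Y1=0, Y2=1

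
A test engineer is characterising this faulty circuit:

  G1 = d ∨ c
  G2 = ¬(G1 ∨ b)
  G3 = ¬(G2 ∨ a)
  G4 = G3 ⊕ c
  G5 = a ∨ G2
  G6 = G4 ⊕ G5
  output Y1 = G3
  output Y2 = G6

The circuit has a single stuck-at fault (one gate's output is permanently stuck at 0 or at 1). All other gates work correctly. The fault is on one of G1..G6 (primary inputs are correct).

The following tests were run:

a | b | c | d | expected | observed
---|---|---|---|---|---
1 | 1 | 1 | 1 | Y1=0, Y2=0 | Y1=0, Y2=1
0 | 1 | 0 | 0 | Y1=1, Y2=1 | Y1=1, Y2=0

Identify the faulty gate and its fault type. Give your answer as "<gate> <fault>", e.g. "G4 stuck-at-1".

Fault-free values for test 1 (a=1, b=1, c=1, d=1): G1=1, G2=0, G3=0, G4=1, G5=1, G6=0, giving Y1=0, Y2=0. Observed Y1=0, Y2=1.
Test 1: faults giving observed Y1=0, Y2=1 are {G4 stuck-at-0, G5 stuck-at-0, G6 stuck-at-1}.
Test 2 (a=0, b=1, c=0, d=0): fault-free G1=0, G2=0, G3=1, G4=1, G5=0, G6=1 → Y1=1, Y2=1; observed Y1=1, Y2=0. Eliminates G5 stuck-at-0, G6 stuck-at-1.
Only G4 stuck-at-0 is consistent with every test.

G4 stuck-at-0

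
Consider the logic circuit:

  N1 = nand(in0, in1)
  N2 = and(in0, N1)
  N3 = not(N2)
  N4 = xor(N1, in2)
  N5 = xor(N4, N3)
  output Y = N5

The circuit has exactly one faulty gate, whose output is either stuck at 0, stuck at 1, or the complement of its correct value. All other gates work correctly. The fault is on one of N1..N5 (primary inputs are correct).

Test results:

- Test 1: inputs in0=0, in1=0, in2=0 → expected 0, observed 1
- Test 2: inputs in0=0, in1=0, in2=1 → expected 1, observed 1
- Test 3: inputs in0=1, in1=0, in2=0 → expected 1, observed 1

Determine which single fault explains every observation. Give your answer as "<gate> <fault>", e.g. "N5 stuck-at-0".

Fault-free values for test 1 (in0=0, in1=0, in2=0): N1=1, N2=0, N3=1, N4=1, N5=0, giving Y=0. Observed 1.
Test 1: faults giving observed 1 are {N1 stuck-at-0, N1 inverted output, N2 stuck-at-1, N2 inverted output, N3 stuck-at-0, N3 inverted output, N4 stuck-at-0, N4 inverted output, N5 stuck-at-1, N5 inverted output}.
Test 2 (in0=0, in1=0, in2=1): fault-free N1=1, N2=0, N3=1, N4=0, N5=1 → 1; observed 1. Eliminates N1 stuck-at-0, N1 inverted output, N2 stuck-at-1, N2 inverted output, N3 stuck-at-0, N3 inverted output, N4 inverted output, N5 inverted output.
Test 3 (in0=1, in1=0, in2=0): fault-free N1=1, N2=1, N3=0, N4=1, N5=1 → 1; observed 1. Eliminates N4 stuck-at-0.
Only N5 stuck-at-1 is consistent with every test.

N5 stuck-at-1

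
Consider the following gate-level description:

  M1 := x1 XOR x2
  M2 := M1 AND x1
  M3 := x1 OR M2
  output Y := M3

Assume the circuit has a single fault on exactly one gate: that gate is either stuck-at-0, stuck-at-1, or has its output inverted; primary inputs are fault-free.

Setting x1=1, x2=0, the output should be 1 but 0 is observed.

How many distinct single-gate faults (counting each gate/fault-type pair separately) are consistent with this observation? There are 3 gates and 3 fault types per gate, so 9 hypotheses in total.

Fault-free: M1=1, M2=1, M3=1 → 1. Observed 0.
  M1 stuck-at-0: output 1 ✗
  M1 stuck-at-1: output 1 ✗
  M1 inverted output: output 1 ✗
  M2 stuck-at-0: output 1 ✗
  M2 stuck-at-1: output 1 ✗
  M2 inverted output: output 1 ✗
  M3 stuck-at-0: output 0 ✓
  M3 stuck-at-1: output 1 ✗
  M3 inverted output: output 0 ✓
Consistent faults: {M3 stuck-at-0, M3 inverted output} — 2 in all.

2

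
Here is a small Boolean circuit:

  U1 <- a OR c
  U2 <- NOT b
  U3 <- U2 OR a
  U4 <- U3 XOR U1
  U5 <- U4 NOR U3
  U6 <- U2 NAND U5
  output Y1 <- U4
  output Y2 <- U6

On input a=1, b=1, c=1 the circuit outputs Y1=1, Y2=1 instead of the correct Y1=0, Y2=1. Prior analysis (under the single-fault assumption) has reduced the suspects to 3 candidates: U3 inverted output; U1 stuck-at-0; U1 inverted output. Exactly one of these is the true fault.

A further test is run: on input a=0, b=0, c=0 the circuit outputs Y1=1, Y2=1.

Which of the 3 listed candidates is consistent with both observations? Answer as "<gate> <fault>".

U1 stuck-at-0

Evaluate each candidate on input a=0, b=0, c=0:
  U3 inverted output: U1=0, U2=1, U3=0 [inverted output], U4=0, U5=1, U6=0 → Y1=0, Y2=0 — eliminated
  U1 stuck-at-0: U1=0 [stuck-at-0], U2=1, U3=1, U4=1, U5=0, U6=1 → Y1=1, Y2=1 — matches
  U1 inverted output: U1=1 [inverted output], U2=1, U3=1, U4=0, U5=0, U6=1 → Y1=0, Y2=1 — eliminated
Only U1 stuck-at-0 reproduces the observed Y1=1, Y2=1.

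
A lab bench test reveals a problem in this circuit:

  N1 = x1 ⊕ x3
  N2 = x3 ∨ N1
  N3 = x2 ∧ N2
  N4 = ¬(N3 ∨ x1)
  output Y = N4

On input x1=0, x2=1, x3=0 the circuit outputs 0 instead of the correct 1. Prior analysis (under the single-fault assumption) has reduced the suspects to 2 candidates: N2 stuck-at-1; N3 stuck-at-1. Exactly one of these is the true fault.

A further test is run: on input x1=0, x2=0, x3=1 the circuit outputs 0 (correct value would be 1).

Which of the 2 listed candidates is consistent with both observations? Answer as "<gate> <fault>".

Evaluate each candidate on input x1=0, x2=0, x3=1:
  N2 stuck-at-1: N1=1, N2=1 [stuck-at-1], N3=0, N4=1 → 1 — eliminated
  N3 stuck-at-1: N1=1, N2=1, N3=1 [stuck-at-1], N4=0 → 0 — matches
Only N3 stuck-at-1 reproduces the observed 0.

N3 stuck-at-1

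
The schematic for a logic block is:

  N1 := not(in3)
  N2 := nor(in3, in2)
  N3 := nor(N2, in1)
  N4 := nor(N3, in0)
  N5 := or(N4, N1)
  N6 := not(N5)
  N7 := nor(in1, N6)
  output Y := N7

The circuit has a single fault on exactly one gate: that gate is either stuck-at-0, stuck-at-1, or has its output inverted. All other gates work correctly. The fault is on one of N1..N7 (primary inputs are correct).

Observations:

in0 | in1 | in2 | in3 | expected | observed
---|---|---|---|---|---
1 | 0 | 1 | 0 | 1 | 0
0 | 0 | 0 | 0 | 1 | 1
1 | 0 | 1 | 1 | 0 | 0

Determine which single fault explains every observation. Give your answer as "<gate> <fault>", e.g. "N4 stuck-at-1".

Fault-free values for test 1 (in0=1, in1=0, in2=1, in3=0): N1=1, N2=0, N3=1, N4=0, N5=1, N6=0, N7=1, giving Y=1. Observed 0.
Test 1: faults giving observed 0 are {N1 stuck-at-0, N1 inverted output, N5 stuck-at-0, N5 inverted output, N6 stuck-at-1, N6 inverted output, N7 stuck-at-0, N7 inverted output}.
Test 2 (in0=0, in1=0, in2=0, in3=0): fault-free N1=1, N2=1, N3=0, N4=1, N5=1, N6=0, N7=1 → 1; observed 1. Eliminates N5 stuck-at-0, N5 inverted output, N6 stuck-at-1, N6 inverted output, N7 stuck-at-0, N7 inverted output.
Test 3 (in0=1, in1=0, in2=1, in3=1): fault-free N1=0, N2=0, N3=1, N4=0, N5=0, N6=1, N7=0 → 0; observed 0. Eliminates N1 inverted output.
Only N1 stuck-at-0 is consistent with every test.

N1 stuck-at-0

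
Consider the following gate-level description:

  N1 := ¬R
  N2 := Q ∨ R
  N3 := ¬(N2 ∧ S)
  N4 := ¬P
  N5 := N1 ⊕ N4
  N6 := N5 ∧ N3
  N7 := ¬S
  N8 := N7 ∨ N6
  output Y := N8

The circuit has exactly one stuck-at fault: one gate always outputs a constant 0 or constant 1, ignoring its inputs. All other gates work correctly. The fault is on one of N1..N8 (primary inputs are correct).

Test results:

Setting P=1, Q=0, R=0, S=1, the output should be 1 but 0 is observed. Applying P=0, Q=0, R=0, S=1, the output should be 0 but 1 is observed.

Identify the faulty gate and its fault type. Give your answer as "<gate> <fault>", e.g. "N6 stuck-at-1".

Fault-free values for test 1 (P=1, Q=0, R=0, S=1): N1=1, N2=0, N3=1, N4=0, N5=1, N6=1, N7=0, N8=1, giving Y=1. Observed 0.
Test 1: faults giving observed 0 are {N1 stuck-at-0, N2 stuck-at-1, N3 stuck-at-0, N4 stuck-at-1, N5 stuck-at-0, N6 stuck-at-0, N8 stuck-at-0}.
Test 2 (P=0, Q=0, R=0, S=1): fault-free N1=1, N2=0, N3=1, N4=1, N5=0, N6=0, N7=0, N8=0 → 0; observed 1. Eliminates N2 stuck-at-1, N3 stuck-at-0, N4 stuck-at-1, N5 stuck-at-0, N6 stuck-at-0, N8 stuck-at-0.
Only N1 stuck-at-0 is consistent with every test.

N1 stuck-at-0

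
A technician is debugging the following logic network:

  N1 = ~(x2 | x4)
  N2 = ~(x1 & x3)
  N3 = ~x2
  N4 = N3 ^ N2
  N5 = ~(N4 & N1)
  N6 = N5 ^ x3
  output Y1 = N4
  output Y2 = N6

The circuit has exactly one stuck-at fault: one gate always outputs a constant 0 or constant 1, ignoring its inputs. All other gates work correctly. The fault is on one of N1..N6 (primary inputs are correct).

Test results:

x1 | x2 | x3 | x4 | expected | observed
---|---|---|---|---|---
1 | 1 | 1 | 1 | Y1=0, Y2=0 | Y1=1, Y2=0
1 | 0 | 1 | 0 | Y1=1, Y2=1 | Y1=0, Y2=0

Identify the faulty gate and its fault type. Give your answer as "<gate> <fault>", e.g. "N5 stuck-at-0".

Fault-free values for test 1 (x1=1, x2=1, x3=1, x4=1): N1=0, N2=0, N3=0, N4=0, N5=1, N6=0, giving Y1=0, Y2=0. Observed Y1=1, Y2=0.
Test 1: faults giving observed Y1=1, Y2=0 are {N2 stuck-at-1, N3 stuck-at-1, N4 stuck-at-1}.
Test 2 (x1=1, x2=0, x3=1, x4=0): fault-free N1=1, N2=0, N3=1, N4=1, N5=0, N6=1 → Y1=1, Y2=1; observed Y1=0, Y2=0. Eliminates N3 stuck-at-1, N4 stuck-at-1.
Only N2 stuck-at-1 is consistent with every test.

N2 stuck-at-1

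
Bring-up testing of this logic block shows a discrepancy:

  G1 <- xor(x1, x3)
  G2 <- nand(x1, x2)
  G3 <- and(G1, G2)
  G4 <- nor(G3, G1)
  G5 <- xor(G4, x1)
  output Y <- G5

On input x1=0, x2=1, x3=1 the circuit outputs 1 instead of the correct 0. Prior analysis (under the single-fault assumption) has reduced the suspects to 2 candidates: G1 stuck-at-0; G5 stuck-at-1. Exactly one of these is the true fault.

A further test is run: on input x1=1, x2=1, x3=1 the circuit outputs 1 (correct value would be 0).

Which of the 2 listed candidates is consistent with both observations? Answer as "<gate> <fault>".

Evaluate each candidate on input x1=1, x2=1, x3=1:
  G1 stuck-at-0: G1=0 [stuck-at-0], G2=0, G3=0, G4=1, G5=0 → 0 — eliminated
  G5 stuck-at-1: G1=0, G2=0, G3=0, G4=1, G5=1 [stuck-at-1] → 1 — matches
Only G5 stuck-at-1 reproduces the observed 1.

G5 stuck-at-1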